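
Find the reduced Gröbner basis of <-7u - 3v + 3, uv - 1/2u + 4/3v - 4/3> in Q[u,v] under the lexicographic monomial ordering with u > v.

Buchberger's algorithm terminates because the ascending chain of leading-term ideals stabilizes.

f_1 = -7u - 3v + 3, LT = u.
f_2 = uv - 1/2u + 4/3v - 4/3, LT = uv.

S(f_1,f_2): lcm = uv. S = 1/2u + 3/7v^2 - 37/21v + 4/3.
  leading term u: subtract (-1/14)·f_1 from 1/2u + 3/7v^2 - 37/21v + 4/3 → 3/7v^2 - 83/42v + 65/42
  leading term v^2: no divisor's leading term divides it; move 3/7v^2 to the remainder.
  leading term v: no divisor's leading term divides it; move -83/42v to the remainder.
  leading term 1: no divisor's leading term divides it; move 65/42 to the remainder.
  remainder 3/7v^2 - 83/42v + 65/42 ≠ 0; add g_3 = 3/7v^2 - 83/42v + 65/42 to the basis.

The other S-polynomials (S(f_1,g_3), S(f_2,g_3)) all reduce to 0 modulo the current basis, so we have a Gröbner basis.
Inter-reduce: drop elements whose leading term is divisible by another's, tail-reduce, and make monic.

G = {u + 3/7v - 3/7, v^2 - 83/18v + 65/18}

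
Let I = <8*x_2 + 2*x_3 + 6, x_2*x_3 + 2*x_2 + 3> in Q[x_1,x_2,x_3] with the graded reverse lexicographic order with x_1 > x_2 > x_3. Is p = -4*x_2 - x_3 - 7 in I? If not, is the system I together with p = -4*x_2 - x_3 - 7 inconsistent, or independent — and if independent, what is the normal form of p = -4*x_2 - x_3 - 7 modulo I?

First compute the reduced Gröbner basis of I by Buchberger's algorithm.
f_1 = 8*x_2 + 2*x_3 + 6, LT = x_2.
f_2 = x_2*x_3 + 2*x_2 + 3, LT = x_2*x_3.

S(f_1,f_2): lcm = x_2*x_3. S = 1/4*x_3**2 - 2*x_2 + 3/4*x_3 - 3.
  leading term x_3**2: no divisor's leading term divides it; move 1/4*x_3**2 to the remainder.
  leading term x_2: subtract (-1/4)·f_1 from -2*x_2 + 3/4*x_3 - 3 → 5/4*x_3 - 3/2
  leading term x_3: no divisor's leading term divides it; move 5/4*x_3 to the remainder.
  leading term 1: no divisor's leading term divides it; move -3/2 to the remainder.
  remainder 1/4*x_3**2 + 5/4*x_3 - 3/2 ≠ 0; add h_3 = 1/4*x_3**2 + 5/4*x_3 - 3/2 to the basis.

The other S-polynomials (S(f_1,h_3), S(f_2,h_3)) all reduce to 0 modulo the current basis, so we have a Gröbner basis.
Inter-reduce: drop elements whose leading term is divisible by another's, tail-reduce, and make monic.
Reduced Gröbner basis: {x_3**2 + 5*x_3 - 6, x_2 + 1/4*x_3 + 3/4}.
Label its elements g_1 = x_3**2 + 5*x_3 - 6, g_2 = x_2 + 1/4*x_3 + 3/4.

Reduce p = -4*x_2 - x_3 - 7 modulo G:
  leading term x_2: subtract (-4)·g_2 from -4*x_2 - x_3 - 7 → -4
  leading term 1: no divisor's leading term divides it; move -4 to the remainder.
  normal form = -4.
The normal form is nonzero, so p ∉ I. Since p minus its normal form lies in I, I + (p) = I + (r) where r = -4; decide whether this ideal is the whole ring.
Here r = -4 is a nonzero constant, hence a unit: 1 ∈ I + (p), the Gröbner basis of I + (p) is {1}, and the enlarged system has no common solution — adjoining p is inconsistent.

Adjoining -4*x_2 - x_3 - 7 makes the ideal the whole ring: the system is inconsistent.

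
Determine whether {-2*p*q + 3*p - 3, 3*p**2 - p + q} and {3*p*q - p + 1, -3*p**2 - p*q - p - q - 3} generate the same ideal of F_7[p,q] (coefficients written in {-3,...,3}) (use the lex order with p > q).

For a fixed monomial order, each ideal has a unique reduced Gröbner basis; comparing bases decides equality.
Buchberger on the first generating set:
f_1 = -2*p*q + 3*p - 3, LT = p*q.
f_2 = 3*p**2 - p + q, LT = p**2.

S(f_1,f_2): lcm = p**2*q. S = 2*p**2 - 2*p*q - 2*p + 2*q**2.
  reduce S modulo (f_1, f_2):
  remainder -2*p + 2*q**2 - 3*q + 3 ≠ 0; add g_3 = -2*p + 2*q**2 - 3*q + 3 to the basis.

S(f_1,g_3): lcm = p*q. S = 2*p + q**3 + 2*q**2 - 2*q - 2.
  reduce S modulo (f_1, f_2, g_3):
  remainder q**3 - 3*q**2 + 2*q + 1 ≠ 0; add g_4 = q**3 - 3*q**2 + 2*q + 1 to the basis.

The other S-polynomials (S(f_2,g_3), S(f_1,g_4), S(f_2,g_4), S(g_3,g_4)) all reduce to 0 modulo the current basis, so we have a Gröbner basis.
Inter-reduce: drop elements whose leading term is divisible by another's, tail-reduce, and make monic.
Reduced Gröbner basis: {p - q**2 - 2*q + 2, q**3 - 3*q**2 + 2*q + 1}.

Buchberger on the second generating set:
h_1 = 3*p*q - p + 1, LT = p*q.
h_2 = -3*p**2 - p*q - p - q - 3, LT = p**2.

S(h_1,h_2): lcm = p**2*q. S = 2*p**2 + 2*p*q**2 + 2*p*q - 2*p + 2*q**2 - q.
  reduce S modulo (h_1, h_2):
  remainder -2*p + 2*q**2 + 2 ≠ 0; add k_3 = -2*p + 2*q**2 + 2 to the basis.

S(h_1,k_3): lcm = p*q. S = 2*p + q**3 + q - 2.
  reduce S modulo (h_1, h_2, k_3):
  remainder q**3 + 2*q**2 + q ≠ 0; add k_4 = q**3 + 2*q**2 + q to the basis.

The other S-polynomials (S(h_2,k_3), S(h_1,k_4), S(h_2,k_4), S(k_3,k_4)) all reduce to 0 modulo the current basis, so we have a Gröbner basis.
Inter-reduce: drop elements whose leading term is divisible by another's, tail-reduce, and make monic.
Reduced Gröbner basis: {p - q**2 - 1, q**3 + 2*q**2 + q}.

The bases are distinct; the ideals are different.

No, the ideals differ.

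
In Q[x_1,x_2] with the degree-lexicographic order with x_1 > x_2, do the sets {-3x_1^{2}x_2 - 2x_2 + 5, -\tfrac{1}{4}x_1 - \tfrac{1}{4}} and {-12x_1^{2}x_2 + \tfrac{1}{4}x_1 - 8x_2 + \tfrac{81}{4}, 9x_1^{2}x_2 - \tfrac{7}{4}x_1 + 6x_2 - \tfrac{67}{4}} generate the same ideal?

Yes, the ideals are equal.

For a fixed monomial order, each ideal has a unique reduced Gröbner basis; comparing bases decides equality.
Buchberger on the first generating set:
f_1 = -3x_1^{2}x_2 - 2x_2 + 5, LT = x_1^{2}x_2.
f_2 = -\tfrac{1}{4}x_1 - \tfrac{1}{4}, LT = x_1.

S(f_1,f_2): lcm = x_1^{2}x_2. S = -x_1x_2 + \tfrac{2}{3}x_2 - \tfrac{5}{3}.
  leading term x_1x_2: subtract (4x_2)·f_2 from -x_1x_2 + \tfrac{2}{3}x_2 - \tfrac{5}{3} → \tfrac{5}{3}x_2 - \tfrac{5}{3}
  leading term x_2: no divisor's leading term divides it; move \tfrac{5}{3}x_2 to the remainder.
  leading term 1: no divisor's leading term divides it; move -\tfrac{5}{3} to the remainder.
  remainder \tfrac{5}{3}x_2 - \tfrac{5}{3} ≠ 0; add g_3 = \tfrac{5}{3}x_2 - \tfrac{5}{3} to the basis.

The other S-polynomials (S(f_1,g_3), S(f_2,g_3)) all reduce to 0 modulo the current basis, so we have a Gröbner basis.
Inter-reduce: drop elements whose leading term is divisible by another's, tail-reduce, and make monic.
Reduced Gröbner basis: {x_1 + 1, x_2 - 1}.

Buchberger on the second generating set:
h_1 = -12x_1^{2}x_2 + \tfrac{1}{4}x_1 - 8x_2 + \tfrac{81}{4}, LT = x_1^{2}x_2.
h_2 = 9x_1^{2}x_2 - \tfrac{7}{4}x_1 + 6x_2 - \tfrac{67}{4}, LT = x_1^{2}x_2.

S(h_1,h_2): lcm = x_1^{2}x_2. S = \tfrac{25}{144}x_1 + \tfrac{25}{144}.
  leading term x_1: no divisor's leading term divides it; move \tfrac{25}{144}x_1 to the remainder.
  leading term 1: no divisor's leading term divides it; move \tfrac{25}{144} to the remainder.
  remainder \tfrac{25}{144}x_1 + \tfrac{25}{144} ≠ 0; add k_3 = \tfrac{25}{144}x_1 + \tfrac{25}{144} to the basis.

S(h_1,k_3): lcm = x_1^{2}x_2. S = -x_1x_2 - \tfrac{1}{48}x_1 + \tfrac{2}{3}x_2 - \tfrac{27}{16}.
  leading term x_1x_2: subtract (-\tfrac{144}{25}x_2)·k_3 from -x_1x_2 - \tfrac{1}{48}x_1 + \tfrac{2}{3}x_2 - \tfrac{27}{16} → -\tfrac{1}{48}x_1 + \tfrac{5}{3}x_2 - \tfrac{27}{16}
  leading term x_1: subtract (-\tfrac{3}{25})·k_3 from -\tfrac{1}{48}x_1 + \tfrac{5}{3}x_2 - \tfrac{27}{16} → \tfrac{5}{3}x_2 - \tfrac{5}{3}
  leading term x_2: no divisor's leading term divides it; move \tfrac{5}{3}x_2 to the remainder.
  leading term 1: no divisor's leading term divides it; move -\tfrac{5}{3} to the remainder.
  remainder \tfrac{5}{3}x_2 - \tfrac{5}{3} ≠ 0; add k_4 = \tfrac{5}{3}x_2 - \tfrac{5}{3} to the basis.

The other S-polynomials (S(h_2,k_3), S(h_1,k_4), S(h_2,k_4), S(k_3,k_4)) all reduce to 0 modulo the current basis, so we have a Gröbner basis.
Inter-reduce: drop elements whose leading term is divisible by another's, tail-reduce, and make monic.
Reduced Gröbner basis: {x_1 + 1, x_2 - 1}.

The two bases agree; hence the ideals are identical.
The choice of monomial ordering does not affect the verdict — as long as both bases are computed under the same ordering, their equality decides ideal equality.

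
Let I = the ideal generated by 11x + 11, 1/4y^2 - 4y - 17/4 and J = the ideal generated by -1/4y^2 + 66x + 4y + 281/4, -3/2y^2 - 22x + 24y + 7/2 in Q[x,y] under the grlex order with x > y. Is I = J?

For a fixed monomial order, each ideal has a unique reduced Gröbner basis; comparing bases decides equality.
Buchberger on the first generating set:
f_1 = 11x + 11, LT = x.
f_2 = 1/4y^2 - 4y - 17/4, LT = y^2.

The S-polynomials (S(f_1,f_2)) all reduce to 0 modulo the current basis, so we have a Gröbner basis.
Inter-reduce: drop elements whose leading term is divisible by another's, tail-reduce, and make monic.
Reduced Gröbner basis: {y^2 - 16y - 17, x + 1}.

Buchberger on the second generating set:
h_1 = -1/4y^2 + 66x + 4y + 281/4, LT = y^2.
h_2 = -3/2y^2 - 22x + 24y + 7/2, LT = y^2.

S(h_1,h_2): lcm = y^2. S = -836/3x - 836/3.
  leading term x: no divisor's leading term divides it; move -836/3x to the remainder.
  leading term 1: no divisor's leading term divides it; move -836/3 to the remainder.
  remainder -836/3x - 836/3 ≠ 0; add k_3 = -836/3x - 836/3 to the basis.

The other S-polynomials (S(h_1,k_3), S(h_2,k_3)) all reduce to 0 modulo the current basis, so we have a Gröbner basis.
Inter-reduce: drop elements whose leading term is divisible by another's, tail-reduce, and make monic.
Reduced Gröbner basis: {y^2 - 16y - 17, x + 1}.

The two bases agree; hence the ideals are identical.

Yes, the ideals are equal.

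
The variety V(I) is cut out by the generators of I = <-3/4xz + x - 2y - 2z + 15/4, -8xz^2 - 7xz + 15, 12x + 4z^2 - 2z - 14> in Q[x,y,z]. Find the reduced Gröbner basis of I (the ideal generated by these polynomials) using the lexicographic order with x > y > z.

G = {x + 1/3z^2 - 1/6z - 7/6, y - 1/8z^3 + 11/48z^2 + 65/48z - 59/24, z^4 + 3/8z^3 - 63/16z^2 - 49/16z + 45/8}

This is the nonlinear analogue of row-reducing a linear system.

f_1 = -3/4xz + x - 2y - 2z + 15/4, LT = xz.
f_2 = -8xz^2 - 7xz + 15, LT = xz^2.
f_3 = 12x + 4z^2 - 2z - 14, LT = x.

S(f_1,f_2): lcm = xz^2. S = -53/24xz + 8/3yz + 8/3z^2 - 5z + 15/8.
  leading term xz: subtract (53/18)·f_1 from -53/24xz + 8/3yz + 8/3z^2 - 5z + 15/8 → -53/18x + 8/3yz + 53/9y + 8/3z^2 + 8/9z - 55/6
  leading term x: subtract (-53/216)·f_3 from -53/18x + 8/3yz + 53/9y + 8/3z^2 + 8/9z - 55/6 → 8/3yz + 53/9y + 197/54z^2 + 43/108z - 1361/108
  leading term yz: no divisor's leading term divides it; move 8/3yz to the remainder.
  leading term y: no divisor's leading term divides it; move 53/9y to the remainder.
  leading term z^2: no divisor's leading term divides it; move 197/54z^2 to the remainder.
  leading term z: no divisor's leading term divides it; move 43/108z to the remainder.
  leading term 1: no divisor's leading term divides it; move -1361/108 to the remainder.
  remainder 8/3yz + 53/9y + 197/54z^2 + 43/108z - 1361/108 ≠ 0; add g_4 = 8/3yz + 53/9y + 197/54z^2 + 43/108z - 1361/108 to the basis.

S(f_1,f_3): lcm = xz. S = -4/3x + 8/3y - 1/3z^3 + 1/6z^2 + 23/6z - 5.
  leading term x: subtract (-1/9)·f_3 from -4/3x + 8/3y - 1/3z^3 + 1/6z^2 + 23/6z - 5 → 8/3y - 1/3z^3 + 11/18z^2 + 65/18z - 59/9
  leading term y: no divisor's leading term divides it; move 8/3y to the remainder.
  leading term z^3: no divisor's leading term divides it; move -1/3z^3 to the remainder.
  leading term z^2: no divisor's leading term divides it; move 11/18z^2 to the remainder.
  leading term z: no divisor's leading term divides it; move 65/18z to the remainder.
  leading term 1: no divisor's leading term divides it; move -59/9 to the remainder.
  remainder 8/3y - 1/3z^3 + 11/18z^2 + 65/18z - 59/9 ≠ 0; add g_5 = 8/3y - 1/3z^3 + 11/18z^2 + 65/18z - 59/9 to the basis.

S(f_2,f_3): lcm = xz^2. S = 7/8xz - 1/3z^4 + 1/6z^3 + 7/6z^2 - 15/8.
  leading term xz: subtract (-7/6)·f_1 from 7/8xz - 1/3z^4 + 1/6z^3 + 7/6z^2 - 15/8 → 7/6x - 7/3y - 1/3z^4 + 1/6z^3 + 7/6z^2 - 7/3z + 5/2
  leading term x: subtract (7/72)·f_3 from 7/6x - 7/3y - 1/3z^4 + 1/6z^3 + 7/6z^2 - 7/3z + 5/2 → -7/3y - 1/3z^4 + 1/6z^3 + 7/9z^2 - 77/36z + 139/36
  leading term y: subtract (-7/8)·g_5 from -7/3y - 1/3z^4 + 1/6z^3 + 7/9z^2 - 77/36z + 139/36 → -1/3z^4 - 1/8z^3 + 21/16z^2 + 49/48z - 15/8
  leading term z^4: no divisor's leading term divides it; move -1/3z^4 to the remainder.
  leading term z^3: no divisor's leading term divides it; move -1/8z^3 to the remainder.
  leading term z^2: no divisor's leading term divides it; move 21/16z^2 to the remainder.
  leading term z: no divisor's leading term divides it; move 49/48z to the remainder.
  leading term 1: no divisor's leading term divides it; move -15/8 to the remainder.
  remainder -1/3z^4 - 1/8z^3 + 21/16z^2 + 49/48z - 15/8 ≠ 0; add g_6 = -1/3z^4 - 1/8z^3 + 21/16z^2 + 49/48z - 15/8 to the basis.

The other S-polynomials (S(f_1,g_4), S(f_2,g_4), S(f_3,g_4), S(f_1,g_5), S(f_2,g_5), S(f_3,g_5), S(g_4,g_5), S(f_1,g_6), S(f_2,g_6), S(f_3,g_6), S(g_4,g_6), S(g_5,g_6)) all reduce to 0 modulo the current basis, so we have a Gröbner basis.
Inter-reduce: drop elements whose leading term is divisible by another's, tail-reduce, and make monic.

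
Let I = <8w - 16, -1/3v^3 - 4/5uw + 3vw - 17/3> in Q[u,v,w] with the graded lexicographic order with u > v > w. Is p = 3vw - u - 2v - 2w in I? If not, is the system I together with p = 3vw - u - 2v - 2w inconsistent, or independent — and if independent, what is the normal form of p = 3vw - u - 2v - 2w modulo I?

First compute the reduced Gröbner basis of I by Buchberger's algorithm.
f_1 = 8w - 16, LT = w.
f_2 = -1/3v^3 - 4/5uw + 3vw - 17/3, LT = v^3.

The S-polynomials (S(f_1,f_2)) all reduce to 0 modulo the current basis, so we have a Gröbner basis.
Inter-reduce: drop elements whose leading term is divisible by another's, tail-reduce, and make monic.
Reduced Gröbner basis: {v^3 + 24/5u - 18v + 17, w - 2}.
Label its elements g_1 = v^3 + 24/5u - 18v + 17, g_2 = w - 2.

Reduce p = 3vw - u - 2v - 2w modulo G:
  leading term vw: subtract (3v)·g_2 from 3vw - u - 2v - 2w → -u + 4v - 2w
  leading term u: no divisor's leading term divides it; move -u to the remainder.
  leading term v: no divisor's leading term divides it; move 4v to the remainder.
  leading term w: subtract (-2)·g_2 from -2w → -4
  leading term 1: no divisor's leading term divides it; move -4 to the remainder.
  normal form = -u + 4v - 4.
The normal form is nonzero, so p ∉ I. Since p minus its normal form lies in I, I + (p) = I + (r) where r = -u + 4v - 4; decide whether this ideal is the whole ring.
Run Buchberger on G together with r (pairs among the g_i already reduce to 0 since G is a Gröbner basis):
g_1 = v^3 + 24/5u - 18v + 17, LT = v^3.
g_2 = w - 2, LT = w.
r = -u + 4v - 4, LT = u.

The S-polynomials (S(g_1,g_2), S(g_1,r), S(g_2,r)) all reduce to 0 modulo the current basis, so we have a Gröbner basis.
Inter-reduce: drop elements whose leading term is divisible by another's, tail-reduce, and make monic.
Reduced Gröbner basis: {v^3 + 6/5v - 11/5, u - 4v + 4, w - 2}.
The reduced Gröbner basis of I + (p) is {v^3 + 6/5v - 11/5, u - 4v + 4, w - 2} ≠ {1}, a proper ideal, so the enlarged system stays consistent: p is independent of I, with normal form -u + 4v - 4.

Ideal membership is decidable via reduction modulo a Gröbner basis.

3vw - u - 2v - 2w is independent of I; its normal form modulo I is -u + 4v - 4.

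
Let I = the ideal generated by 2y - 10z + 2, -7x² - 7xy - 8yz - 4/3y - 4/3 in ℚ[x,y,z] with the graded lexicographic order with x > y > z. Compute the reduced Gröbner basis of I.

f_1 = 2y - 10z + 2, LT = y.
f_2 = -7x² - 7xy - 8yz - 4/3y - 4/3, LT = x².

The S-polynomials (S(f_1,f_2)) all reduce to 0 modulo the current basis, so we have a Gröbner basis.

G = {x² + 5xz + 40/7z² - x - 4/21z, y - 5z + 1}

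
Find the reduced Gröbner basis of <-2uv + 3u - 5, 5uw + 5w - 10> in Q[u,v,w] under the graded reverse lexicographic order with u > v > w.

f_1 = -2uv + 3u - 5, LT = uv.
f_2 = 5uw + 5w - 10, LT = uw.

S(f_1,f_2): lcm = uvw. S = -\tfrac{3}{2}uw - vw + 2v + \tfrac{5}{2}w.
  reduce S modulo (f_1, f_2):
  remainder -vw + 2v + 4w - 3 ≠ 0; add g_3 = -vw + 2v + 4w - 3 to the basis.

The other S-polynomials (S(f_1,g_3), S(f_2,g_3)) all reduce to 0 modulo the current basis, so we have a Gröbner basis.

G = {uv - \tfrac{3}{2}u + \tfrac{5}{2}, uw + w - 2, vw - 2v - 4w + 3}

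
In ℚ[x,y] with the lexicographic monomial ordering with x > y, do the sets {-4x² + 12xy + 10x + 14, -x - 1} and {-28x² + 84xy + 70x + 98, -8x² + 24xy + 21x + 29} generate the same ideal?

Since reduced Gröbner bases are canonical representatives of ideals under a given ordering, it suffices to compute and compare them.
Buchberger on the first generating set:
f_1 = -4x² + 12xy + 10x + 14, LT = x².
f_2 = -x - 1, LT = x.

S(f_1,f_2): lcm = x². S = -3xy - 7/2x - 7/2.
  reduce S modulo (f_1, f_2):
  remainder 3y ≠ 0; add g_3 = 3y to the basis.

The other S-polynomials (S(f_1,g_3), S(f_2,g_3)) all reduce to 0 modulo the current basis, so we have a Gröbner basis.
Inter-reduce: drop elements whose leading term is divisible by another's, tail-reduce, and make monic.
Reduced Gröbner basis: {x + 1, y}.

Buchberger on the second generating set:
h_1 = -28x² + 84xy + 70x + 98, LT = x².
h_2 = -8x² + 24xy + 21x + 29, LT = x².

S(h_1,h_2): lcm = x². S = ⅛x + ⅛.
  reduce S modulo (h_1, h_2):
  remainder ⅛x + ⅛ ≠ 0; add k_3 = ⅛x + ⅛ to the basis.

S(h_1,k_3): lcm = x². S = -3xy - 7/2x - 7/2.
  reduce S modulo (h_1, h_2, k_3):
  remainder 3y ≠ 0; add k_4 = 3y to the basis.

The other S-polynomials (S(h_2,k_3), S(h_1,k_4), S(h_2,k_4), S(k_3,k_4)) all reduce to 0 modulo the current basis, so we have a Gröbner basis.
Inter-reduce: drop elements whose leading term is divisible by another's, tail-reduce, and make monic.
Reduced Gröbner basis: {x + 1, y}.

Same reduced basis, so the two generating sets span the same ideal.

Yes, the ideals are equal.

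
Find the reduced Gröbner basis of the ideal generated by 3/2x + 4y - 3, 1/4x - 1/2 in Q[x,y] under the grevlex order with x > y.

The reduced Gröbner basis is the canonical form of the ideal for this ordering.

f_1 = 3/2x + 4y - 3, LT = x.
f_2 = 1/4x - 1/2, LT = x.

S(f_1,f_2): lcm = x. S = 8/3y.
  reduce S modulo (f_1, f_2):
  remainder 8/3y ≠ 0; add g_3 = 8/3y to the basis.

The other S-polynomials (S(f_1,g_3), S(f_2,g_3)) all reduce to 0 modulo the current basis, so we have a Gröbner basis.
Inter-reduce: drop elements whose leading term is divisible by another's, tail-reduce, and make monic.

G = {x - 2, y}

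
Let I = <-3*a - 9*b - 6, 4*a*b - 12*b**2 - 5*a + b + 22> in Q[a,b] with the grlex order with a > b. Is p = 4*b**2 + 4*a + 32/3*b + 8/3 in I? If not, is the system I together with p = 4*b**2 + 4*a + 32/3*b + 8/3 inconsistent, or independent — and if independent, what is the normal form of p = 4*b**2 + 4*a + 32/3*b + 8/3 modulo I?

4*b**2 + 4*a + 32/3*b + 8/3 lies in I (it reduces to 0).

First compute the reduced Gröbner basis of I by Buchberger's algorithm.
f_1 = -3*a - 9*b - 6, LT = a.
f_2 = 4*a*b - 12*b**2 - 5*a + b + 22, LT = a*b.

S(f_1,f_2): lcm = a*b. S = 6*b**2 + 5/4*a + 7/4*b - 11/2.
  leading term b**2: no divisor's leading term divides it; move 6*b**2 to the remainder.
  leading term a: subtract (-5/12)·f_1 from 5/4*a + 7/4*b - 11/2 → -2*b - 8
  leading term b: no divisor's leading term divides it; move -2*b to the remainder.
  leading term 1: no divisor's leading term divides it; move -8 to the remainder.
  remainder 6*b**2 - 2*b - 8 ≠ 0; add h_3 = 6*b**2 - 2*b - 8 to the basis.

The other S-polynomials (S(f_1,h_3), S(f_2,h_3)) all reduce to 0 modulo the current basis, so we have a Gröbner basis.
Inter-reduce: drop elements whose leading term is divisible by another's, tail-reduce, and make monic.
Reduced Gröbner basis: {b**2 - 1/3*b - 4/3, a + 3*b + 2}.
Label its elements g_1 = b**2 - 1/3*b - 4/3, g_2 = a + 3*b + 2.

Reduce p = 4*b**2 + 4*a + 32/3*b + 8/3 modulo G:
  leading term b**2: subtract (4)·g_1 from 4*b**2 + 4*a + 32/3*b + 8/3 → 4*a + 12*b + 8
  leading term a: subtract (4)·g_2 from 4*a + 12*b + 8 → 0
  normal form = 0.
Since the normal form is 0, p ∈ I.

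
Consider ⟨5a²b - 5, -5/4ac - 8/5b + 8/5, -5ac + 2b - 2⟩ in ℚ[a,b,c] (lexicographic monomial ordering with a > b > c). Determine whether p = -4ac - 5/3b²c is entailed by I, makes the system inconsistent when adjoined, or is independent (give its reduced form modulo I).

-4ac - 5/3b²c lies in I (it reduces to 0).

First compute the reduced Gröbner basis of I by Buchberger's algorithm.
f_1 = 5a²b - 5, LT = a²b.
f_2 = -5/4ac - 8/5b + 8/5, LT = ac.
f_3 = -5ac + 2b - 2, LT = ac.

S(f_1,f_2): lcm = a²bc. S = -32/25ab² + 32/25ab - c.
  leading term ab²: no divisor's leading term divides it; move -32/25ab² to the remainder.
  leading term ab: no divisor's leading term divides it; move 32/25ab to the remainder.
  leading term c: no divisor's leading term divides it; move -c to the remainder.
  remainder -32/25ab² + 32/25ab - c ≠ 0; add h_4 = -32/25ab² + 32/25ab - c to the basis.

S(f_1,f_3): lcm = a²bc. S = ⅖ab² - ⅖ab - c.
  leading term ab²: subtract (-5/16)·h_4 from ⅖ab² - ⅖ab - c → -21/16c
  leading term c: no divisor's leading term divides it; move -21/16c to the remainder.
  remainder -21/16c ≠ 0; add h_5 = -21/16c to the basis.

S(f_2,f_3): lcm = ac. S = 42/25b - 42/25.
  leading term b: no divisor's leading term divides it; move 42/25b to the remainder.
  leading term 1: no divisor's leading term divides it; move -42/25 to the remainder.
  remainder 42/25b - 42/25 ≠ 0; add h_6 = 42/25b - 42/25 to the basis.

S(f_1,h_6): lcm = a²b. S = a² - 1.
  leading term a²: no divisor's leading term divides it; move a² to the remainder.
  leading term 1: no divisor's leading term divides it; move -1 to the remainder.
  remainder a² - 1 ≠ 0; add h_7 = a² - 1 to the basis.

The other S-polynomials (S(f_1,h_4), S(f_2,h_4), S(f_3,h_4), S(f_1,h_5), S(f_2,h_5), S(f_3,h_5), S(h_4,h_5), S(f_2,h_6), S(f_3,h_6), S(h_4,h_6), S(h_5,h_6), S(f_1,h_7), S(f_2,h_7), S(f_3,h_7), S(h_4,h_7), S(h_5,h_7), S(h_6,h_7)) all reduce to 0 modulo the current basis, so we have a Gröbner basis.
Inter-reduce: drop elements whose leading term is divisible by another's, tail-reduce, and make monic.
Reduced Gröbner basis: {a² - 1, b - 1, c}.
Label its elements g_1 = a² - 1, g_2 = b - 1, g_3 = c.

Reduce p = -4ac - 5/3b²c modulo G:
  leading term ac: subtract (-4a)·g_3 from -4ac - 5/3b²c → -5/3b²c
  leading term b²c: subtract (-5/3bc)·g_2 from -5/3b²c → -5/3bc
  leading term bc: subtract (-5/3c)·g_2 from -5/3bc → -5/3c
  leading term c: subtract (-5/3)·g_3 from -5/3c → 0
  normal form = 0.
Since the normal form is 0, p ∈ I.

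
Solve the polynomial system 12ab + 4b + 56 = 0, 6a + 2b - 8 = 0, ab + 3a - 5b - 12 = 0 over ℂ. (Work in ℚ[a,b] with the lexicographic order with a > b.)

Compute a lex Gröbner basis by Buchberger's algorithm.
f_1 = 12ab + 4b + 56, LT = ab.
f_2 = 6a + 2b - 8, LT = a.
f_3 = ab + 3a - 5b - 12, LT = ab.

S(f_1,f_2): lcm = ab. S = -⅓b² + 5/3b + 14/3.
  reduce S modulo (f_1, f_2, f_3):
  remainder -⅓b² + 5/3b + 14/3 ≠ 0; add h_4 = -⅓b² + 5/3b + 14/3 to the basis.

S(f_1,f_3): lcm = ab. S = -3a + 16/3b + 50/3.
  reduce S modulo (f_1, f_2, f_3, h_4):
  remainder 19/3b + 38/3 ≠ 0; add h_5 = 19/3b + 38/3 to the basis.

The other S-polynomials (S(f_2,f_3), S(f_1,h_4), S(f_2,h_4), S(f_3,h_4), S(f_1,h_5), S(f_2,h_5), S(f_3,h_5), S(h_4,h_5)) all reduce to 0 modulo the current basis, so we have a Gröbner basis.
Inter-reduce: drop elements whose leading term is divisible by another's, tail-reduce, and make monic.
Reduced Gröbner basis: {a - 2, b + 2}.

Since the basis is lex-ordered, b + 2 is univariate in b. Its roots are {-2}. Back-substituting each root into the other basis elements fixes the other coordinates.
  b = -2: the earlier basis element becomes a - 2 = 0, giving a = 2 — point (2, -2).
Zero-dimensionality of the ideal guarantees finitely many solutions over ℂ.

{(2, -2)}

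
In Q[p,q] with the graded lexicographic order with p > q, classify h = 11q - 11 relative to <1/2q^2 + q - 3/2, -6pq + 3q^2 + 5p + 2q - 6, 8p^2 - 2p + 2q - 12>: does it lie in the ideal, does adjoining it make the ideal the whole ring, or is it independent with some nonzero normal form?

First compute the reduced Gröbner basis of I by Buchberger's algorithm.
f_1 = 1/2q^2 + q - 3/2, LT = q^2.
f_2 = -6pq + 3q^2 + 5p + 2q - 6, LT = pq.
f_3 = 8p^2 - 2p + 2q - 12, LT = p^2.

S(f_1,f_2): lcm = pq^2. S = 1/2q^3 + 17/6pq + 1/3q^2 - 3p - q.
  leading term q^3: subtract (q)·f_1 from 1/2q^3 + 17/6pq + 1/3q^2 - 3p - q → 17/6pq - 2/3q^2 - 3p + 1/2q
  leading term pq: subtract (-17/36)·f_2 from 17/6pq - 2/3q^2 - 3p + 1/2q → 3/4q^2 - 23/36p + 13/9q - 17/6
  leading term q^2: subtract (3/2)·f_1 from 3/4q^2 - 23/36p + 13/9q - 17/6 → -23/36p - 1/18q - 7/12
  leading term p: no divisor's leading term divides it; move -23/36p to the remainder.
  leading term q: no divisor's leading term divides it; move -1/18q to the remainder.
  leading term 1: no divisor's leading term divides it; move -7/12 to the remainder.
  remainder -23/36p - 1/18q - 7/12 ≠ 0; add k_4 = -23/36p - 1/18q - 7/12 to the basis.

S(f_2,f_3): lcm = p^2q. S = -1/2pq^2 - 5/6p^2 - 1/12pq - 1/4q^2 + p + 3/2q.
  leading term pq^2: subtract (-p)·f_1 from -1/2pq^2 - 5/6p^2 - 1/12pq - 1/4q^2 + p + 3/2q → -5/6p^2 + 11/12pq - 1/4q^2 - 1/2p + 3/2q
  leading term p^2: subtract (-5/48)·f_3 from -5/6p^2 + 11/12pq - 1/4q^2 - 1/2p + 3/2q → 11/12pq - 1/4q^2 - 17/24p + 41/24q - 5/4
  leading term pq: subtract (-11/72)·f_2 from 11/12pq - 1/4q^2 - 17/24p + 41/24q - 5/4 → 5/24q^2 + 1/18p + 145/72q - 13/6
  leading term q^2: subtract (5/12)·f_1 from 5/24q^2 + 1/18p + 145/72q - 13/6 → 1/18p + 115/72q - 37/24
  leading term p: subtract (-2/23)·k_4 from 1/18p + 115/72q - 37/24 → 293/184q - 293/184
  leading term q: no divisor's leading term divides it; move 293/184q to the remainder.
  leading term 1: no divisor's leading term divides it; move -293/184 to the remainder.
  remainder 293/184q - 293/184 ≠ 0; add k_5 = 293/184q - 293/184 to the basis.

The other S-polynomials (S(f_1,f_3), S(f_1,k_4), S(f_2,k_4), S(f_3,k_4), S(f_1,k_5), S(f_2,k_5), S(f_3,k_5), S(k_4,k_5)) all reduce to 0 modulo the current basis, so we have a Gröbner basis.
Inter-reduce: drop elements whose leading term is divisible by another's, tail-reduce, and make monic.
Reduced Gröbner basis: {p + 1, q - 1}.
Label its elements g_1 = p + 1, g_2 = q - 1.

Reduce h = 11q - 11 modulo G:
  leading term q: subtract (11)·g_2 from 11q - 11 → 0
  normal form = 0.
Since the normal form is 0, h ∈ I.

Ideal membership is decidable via reduction modulo a Gröbner basis.

11q - 11 lies in I (it reduces to 0).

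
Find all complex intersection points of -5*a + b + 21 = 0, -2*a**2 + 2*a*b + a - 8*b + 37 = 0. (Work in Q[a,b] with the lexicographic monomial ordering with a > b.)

{(5, 4), (41/8, 37/8)}

Compute a lex Gröbner basis by Buchberger's algorithm.
f_1 = -5*a + b + 21, LT = a.
f_2 = -2*a**2 + 2*a*b + a - 8*b + 37, LT = a**2.

S(f_1,f_2): lcm = a**2. S = 4/5*a*b - 37/10*a - 4*b + 37/2.
  leading term a*b: subtract (-4/25*b)·f_1 from 4/5*a*b - 37/10*a - 4*b + 37/2 → -37/10*a + 4/25*b**2 - 16/25*b + 37/2
  leading term a: subtract (37/50)·f_1 from -37/10*a + 4/25*b**2 - 16/25*b + 37/2 → 4/25*b**2 - 69/50*b + 74/25
  leading term b**2: no divisor's leading term divides it; move 4/25*b**2 to the remainder.
  leading term b: no divisor's leading term divides it; move -69/50*b to the remainder.
  leading term 1: no divisor's leading term divides it; move 74/25 to the remainder.
  remainder 4/25*b**2 - 69/50*b + 74/25 ≠ 0; add h_3 = 4/25*b**2 - 69/50*b + 74/25 to the basis.

The other S-polynomials (S(f_1,h_3), S(f_2,h_3)) all reduce to 0 modulo the current basis, so we have a Gröbner basis.
Inter-reduce: drop elements whose leading term is divisible by another's, tail-reduce, and make monic.
Reduced Gröbner basis: {a - 1/5*b - 21/5, b**2 - 69/8*b + 37/2}.

Elimination: the polynomial b**2 - 69/8*b + 37/2 lies in the elimination ideal for b, so b ∈ {4, 37/8}. For each such b, the remaining basis elements (now univariate) give the rest of the solution.
  b = 4: the earlier basis element becomes a - 5 = 0, giving a = 5 — point (5, 4).
  b = 37/8: the earlier basis element becomes a - 41/8 = 0, giving a = 41/8 — point (41/8, 37/8).
Check: every point annihilates each of the original generators.
A lex Gröbner basis triangularizes the system, enabling back-substitution.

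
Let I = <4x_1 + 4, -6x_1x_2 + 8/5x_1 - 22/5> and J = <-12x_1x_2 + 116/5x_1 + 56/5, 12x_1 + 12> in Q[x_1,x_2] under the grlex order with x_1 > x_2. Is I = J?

Yes, the ideals are equal.

For a fixed monomial order, each ideal has a unique reduced Gröbner basis; comparing bases decides equality.
Buchberger on the first generating set:
f_1 = 4x_1 + 4, LT = x_1.
f_2 = -6x_1x_2 + 8/5x_1 - 22/5, LT = x_1x_2.

S(f_1,f_2): lcm = x_1x_2. S = 4/15x_1 + x_2 - 11/15.
  reduce S modulo (f_1, f_2):
  remainder x_2 - 1 ≠ 0; add g_3 = x_2 - 1 to the basis.

The other S-polynomials (S(f_1,g_3), S(f_2,g_3)) all reduce to 0 modulo the current basis, so we have a Gröbner basis.
Inter-reduce: drop elements whose leading term is divisible by another's, tail-reduce, and make monic.
Reduced Gröbner basis: {x_1 + 1, x_2 - 1}.

Buchberger on the second generating set:
h_1 = -12x_1x_2 + 116/5x_1 + 56/5, LT = x_1x_2.
h_2 = 12x_1 + 12, LT = x_1.

S(h_1,h_2): lcm = x_1x_2. S = -29/15x_1 - x_2 - 14/15.
  reduce S modulo (h_1, h_2):
  remainder -x_2 + 1 ≠ 0; add k_3 = -x_2 + 1 to the basis.

The other S-polynomials (S(h_1,k_3), S(h_2,k_3)) all reduce to 0 modulo the current basis, so we have a Gröbner basis.
Inter-reduce: drop elements whose leading term is divisible by another's, tail-reduce, and make monic.
Reduced Gröbner basis: {x_1 + 1, x_2 - 1}.

The two bases agree; hence the ideals are identical.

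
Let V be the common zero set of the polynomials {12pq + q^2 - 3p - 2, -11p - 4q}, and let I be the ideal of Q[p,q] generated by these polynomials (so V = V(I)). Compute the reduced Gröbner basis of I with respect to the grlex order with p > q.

f_1 = 12pq + q^2 - 3p - 2, LT = pq.
f_2 = -11p - 4q, LT = p.

S(f_1,f_2): lcm = pq. S = -37/132q^2 - 1/4p - 1/6.
  leading term q^2: no divisor's leading term divides it; move -37/132q^2 to the remainder.
  leading term p: subtract (1/44)·f_2 from -1/4p - 1/6 → 1/11q - 1/6
  leading term q: no divisor's leading term divides it; move 1/11q to the remainder.
  leading term 1: no divisor's leading term divides it; move -1/6 to the remainder.
  remainder -37/132q^2 + 1/11q - 1/6 ≠ 0; add g_3 = -37/132q^2 + 1/11q - 1/6 to the basis.

The other S-polynomials (S(f_1,g_3), S(f_2,g_3)) all reduce to 0 modulo the current basis, so we have a Gröbner basis.
Inter-reduce: drop elements whose leading term is divisible by another's, tail-reduce, and make monic.

G = {q^2 - 12/37q + 22/37, p + 4/11q}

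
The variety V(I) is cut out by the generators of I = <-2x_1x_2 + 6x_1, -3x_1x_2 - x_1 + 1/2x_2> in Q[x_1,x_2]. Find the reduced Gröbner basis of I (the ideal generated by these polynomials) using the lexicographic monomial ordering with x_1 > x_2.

Buchberger's algorithm terminates because the ascending chain of leading-term ideals stabilizes.

f_1 = -2x_1x_2 + 6x_1, LT = x_1x_2.
f_2 = -3x_1x_2 - x_1 + 1/2x_2, LT = x_1x_2.

S(f_1,f_2): lcm = x_1x_2. S = -10/3x_1 + 1/6x_2.
  leading term x_1: no divisor's leading term divides it; move -10/3x_1 to the remainder.
  leading term x_2: no divisor's leading term divides it; move 1/6x_2 to the remainder.
  remainder -10/3x_1 + 1/6x_2 ≠ 0; add g_3 = -10/3x_1 + 1/6x_2 to the basis.

S(f_1,g_3): lcm = x_1x_2. S = -3x_1 + 1/20x_2^2.
  leading term x_1: subtract (9/10)·g_3 from -3x_1 + 1/20x_2^2 → 1/20x_2^2 - 3/20x_2
  leading term x_2^2: no divisor's leading term divides it; move 1/20x_2^2 to the remainder.
  leading term x_2: no divisor's leading term divides it; move -3/20x_2 to the remainder.
  remainder 1/20x_2^2 - 3/20x_2 ≠ 0; add g_4 = 1/20x_2^2 - 3/20x_2 to the basis.

S(f_2,g_3): lcm = x_1x_2. S = 1/3x_1 + 1/20x_2^2 - 1/6x_2.
  leading term x_1: subtract (-1/10)·g_3 from 1/3x_1 + 1/20x_2^2 - 1/6x_2 → 1/20x_2^2 - 3/20x_2
  leading term x_2^2: subtract (1)·g_4 from 1/20x_2^2 - 3/20x_2 → 0
  remainder 0.

S(f_1,g_4): lcm = x_1x_2^2. S = 0.
  remainder 0.

S(f_2,g_4): lcm = x_1x_2^2. S = 10/3x_1x_2 - 1/6x_2^2.
  leading term x_1x_2: subtract (-5/3)·f_1 from 10/3x_1x_2 - 1/6x_2^2 → 10x_1 - 1/6x_2^2
  leading term x_1: subtract (-3)·g_3 from 10x_1 - 1/6x_2^2 → -1/6x_2^2 + 1/2x_2
  leading term x_2^2: subtract (-10/3)·g_4 from -1/6x_2^2 + 1/2x_2 → 0
  remainder 0.

S(g_3,g_4): leading monomials are coprime, so the S-polynomial reduces to 0 (Buchberger's first criterion).
Every S-polynomial of the final basis reduces to 0, so we have a Gröbner basis.
Inter-reduce: drop elements whose leading term is divisible by another's, tail-reduce, and make monic.

G = {x_1 - 1/20x_2, x_2^2 - 3x_2}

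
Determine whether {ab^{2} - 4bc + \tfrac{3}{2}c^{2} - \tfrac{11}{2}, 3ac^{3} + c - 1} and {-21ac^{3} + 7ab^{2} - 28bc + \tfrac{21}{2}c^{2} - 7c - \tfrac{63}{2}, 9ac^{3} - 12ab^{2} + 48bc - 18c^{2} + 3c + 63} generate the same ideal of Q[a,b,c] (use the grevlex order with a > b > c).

Yes, the ideals are equal.

Equality of ideals is decidable: compute both reduced Gröbner bases (unique for the ordering) and check whether they agree.
Buchberger on the first generating set:
f_1 = ab^{2} - 4bc + \tfrac{3}{2}c^{2} - \tfrac{11}{2}, LT = ab^{2}.
f_2 = 3ac^{3} + c - 1, LT = ac^{3}.

S(f_1,f_2): lcm = ab^{2}c^{3}. S = -4bc^{4} + \tfrac{3}{2}c^{5} - \tfrac{1}{3}b^{2}c - \tfrac{11}{2}c^{3} + \tfrac{1}{3}b^{2}.
  reduce S modulo (f_1, f_2):
  remainder -4bc^{4} + \tfrac{3}{2}c^{5} - \tfrac{1}{3}b^{2}c - \tfrac{11}{2}c^{3} + \tfrac{1}{3}b^{2} ≠ 0; add g_3 = -4bc^{4} + \tfrac{3}{2}c^{5} - \tfrac{1}{3}b^{2}c - \tfrac{11}{2}c^{3} + \tfrac{1}{3}b^{2} to the basis.

The other S-polynomials (S(f_1,g_3), S(f_2,g_3)) all reduce to 0 modulo the current basis, so we have a Gröbner basis.
Inter-reduce: drop elements whose leading term is divisible by another's, tail-reduce, and make monic.
Reduced Gröbner basis: {bc^{4} - \tfrac{3}{8}c^{5} + \tfrac{1}{12}b^{2}c + \tfrac{11}{8}c^{3} - \tfrac{1}{12}b^{2}, ac^{3} + \tfrac{1}{3}c - \tfrac{1}{3}, ab^{2} - 4bc + \tfrac{3}{2}c^{2} - \tfrac{11}{2}}.

Buchberger on the second generating set:
h_1 = -21ac^{3} + 7ab^{2} - 28bc + \tfrac{21}{2}c^{2} - 7c - \tfrac{63}{2}, LT = ac^{3}.
h_2 = 9ac^{3} - 12ab^{2} + 48bc - 18c^{2} + 3c + 63, LT = ac^{3}.

S(h_1,h_2): lcm = ac^{3}. S = ab^{2} - 4bc + \tfrac{3}{2}c^{2} - \tfrac{11}{2}.
  reduce S modulo (h_1, h_2):
  remainder ab^{2} - 4bc + \tfrac{3}{2}c^{2} - \tfrac{11}{2} ≠ 0; add k_3 = ab^{2} - 4bc + \tfrac{3}{2}c^{2} - \tfrac{11}{2} to the basis.

S(h_1,k_3): lcm = ab^{2}c^{3}. S = -\tfrac{1}{3}ab^{4} + 4bc^{4} - \tfrac{3}{2}c^{5} + \tfrac{4}{3}b^{3}c - \tfrac{1}{2}b^{2}c^{2} + \tfrac{1}{3}b^{2}c + \tfrac{11}{2}c^{3} + \tfrac{3}{2}b^{2}.
  reduce S modulo (h_1, h_2, k_3):
  remainder 4bc^{4} - \tfrac{3}{2}c^{5} + \tfrac{1}{3}b^{2}c + \tfrac{11}{2}c^{3} - \tfrac{1}{3}b^{2} ≠ 0; add k_4 = 4bc^{4} - \tfrac{3}{2}c^{5} + \tfrac{1}{3}b^{2}c + \tfrac{11}{2}c^{3} - \tfrac{1}{3}b^{2} to the basis.

The other S-polynomials (S(h_2,k_3), S(h_1,k_4), S(h_2,k_4), S(k_3,k_4)) all reduce to 0 modulo the current basis, so we have a Gröbner basis.
Inter-reduce: drop elements whose leading term is divisible by another's, tail-reduce, and make monic.
Reduced Gröbner basis: {bc^{4} - \tfrac{3}{8}c^{5} + \tfrac{1}{12}b^{2}c + \tfrac{11}{8}c^{3} - \tfrac{1}{12}b^{2}, ac^{3} + \tfrac{1}{3}c - \tfrac{1}{3}, ab^{2} - 4bc + \tfrac{3}{2}c^{2} - \tfrac{11}{2}}.

These coincide, so the ideals are equal.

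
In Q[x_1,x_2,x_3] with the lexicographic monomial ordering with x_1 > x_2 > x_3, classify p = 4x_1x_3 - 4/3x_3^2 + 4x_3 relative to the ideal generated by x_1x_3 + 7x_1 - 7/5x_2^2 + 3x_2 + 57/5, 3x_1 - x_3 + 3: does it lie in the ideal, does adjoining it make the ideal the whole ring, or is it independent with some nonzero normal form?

First compute the reduced Gröbner basis of I by Buchberger's algorithm.
f_1 = x_1x_3 + 7x_1 - 7/5x_2^2 + 3x_2 + 57/5, LT = x_1x_3.
f_2 = 3x_1 - x_3 + 3, LT = x_1.

S(f_1,f_2): lcm = x_1x_3. S = 7x_1 - 7/5x_2^2 + 3x_2 + 1/3x_3^2 - x_3 + 57/5.
  reduce S modulo (f_1, f_2):
  remainder -7/5x_2^2 + 3x_2 + 1/3x_3^2 + 4/3x_3 + 22/5 ≠ 0; add h_3 = -7/5x_2^2 + 3x_2 + 1/3x_3^2 + 4/3x_3 + 22/5 to the basis.

The other S-polynomials (S(f_1,h_3), S(f_2,h_3)) all reduce to 0 modulo the current basis, so we have a Gröbner basis.
Inter-reduce: drop elements whose leading term is divisible by another's, tail-reduce, and make monic.
Reduced Gröbner basis: {x_1 - 1/3x_3 + 1, x_2^2 - 15/7x_2 - 5/21x_3^2 - 20/21x_3 - 22/7}.
Label its elements g_1 = x_1 - 1/3x_3 + 1, g_2 = x_2^2 - 15/7x_2 - 5/21x_3^2 - 20/21x_3 - 22/7.

Reduce p = 4x_1x_3 - 4/3x_3^2 + 4x_3 modulo G:
  leading term x_1x_3: subtract (4x_3)·g_1 from 4x_1x_3 - 4/3x_3^2 + 4x_3 → 0
  normal form = 0.
Since the normal form is 0, p ∈ I.

4x_1x_3 - 4/3x_3^2 + 4x_3 lies in I (it reduces to 0).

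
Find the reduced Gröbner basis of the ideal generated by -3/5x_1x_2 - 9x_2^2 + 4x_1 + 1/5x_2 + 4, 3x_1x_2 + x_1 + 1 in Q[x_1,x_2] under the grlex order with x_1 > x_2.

f_1 = -3/5x_1x_2 - 9x_2^2 + 4x_1 + 1/5x_2 + 4, LT = x_1x_2.
f_2 = 3x_1x_2 + x_1 + 1, LT = x_1x_2.

S(f_1,f_2): lcm = x_1x_2. S = 15x_2^2 - 7x_1 - 1/3x_2 - 7.
  reduce S modulo (f_1, f_2):
  remainder 15x_2^2 - 7x_1 - 1/3x_2 - 7 ≠ 0; add g_3 = 15x_2^2 - 7x_1 - 1/3x_2 - 7 to the basis.

S(f_1,g_3): lcm = x_1x_2^2. S = 15x_2^3 + 7/15x_1^2 - 299/45x_1x_2 - 1/3x_2^2 + 7/15x_1 - 20/3x_2.
  reduce S modulo (f_1, f_2, g_3):
  remainder 7/15x_1^2 + 47/135x_1 + 1/3x_2 - 16/135 ≠ 0; add g_4 = 7/15x_1^2 + 47/135x_1 + 1/3x_2 - 16/135 to the basis.

The other S-polynomials (S(f_2,g_3), S(f_1,g_4), S(f_2,g_4), S(g_3,g_4)) all reduce to 0 modulo the current basis, so we have a Gröbner basis.
Inter-reduce: drop elements whose leading term is divisible by another's, tail-reduce, and make monic.

G = {x_1^2 + 47/63x_1 + 5/7x_2 - 16/63, x_1x_2 + 1/3x_1 + 1/3, x_2^2 - 7/15x_1 - 1/45x_2 - 7/15}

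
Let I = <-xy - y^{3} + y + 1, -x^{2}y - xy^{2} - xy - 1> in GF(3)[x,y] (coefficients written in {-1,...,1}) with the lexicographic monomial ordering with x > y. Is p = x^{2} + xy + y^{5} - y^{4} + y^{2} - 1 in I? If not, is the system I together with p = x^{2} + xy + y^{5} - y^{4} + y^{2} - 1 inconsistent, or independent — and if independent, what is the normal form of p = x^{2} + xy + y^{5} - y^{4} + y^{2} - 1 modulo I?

First compute the reduced Gröbner basis of I by Buchberger's algorithm.
f_1 = -xy - y^{3} + y + 1, LT = xy.
f_2 = -x^{2}y - xy^{2} - xy - 1, LT = x^{2}y.

S(f_1,f_2): lcm = x^{2}y. S = xy^{3} - xy^{2} + xy - x - 1.
  leading term xy^{3}: subtract (-y^{2})·f_1 from xy^{3} - xy^{2} + xy - x - 1 → -xy^{2} + xy - x - y^{5} + y^{3} + y^{2} - 1
  leading term xy^{2}: subtract (y)·f_1 from -xy^{2} + xy - x - y^{5} + y^{3} + y^{2} - 1 → xy - x - y^{5} + y^{4} + y^{3} - y - 1
  leading term xy: subtract (-1)·f_1 from xy - x - y^{5} + y^{4} + y^{3} - y - 1 → -x - y^{5} + y^{4}
  leading term x: no divisor's leading term divides it; move -x to the remainder.
  leading term y^{5}: no divisor's leading term divides it; move -y^{5} to the remainder.
  leading term y^{4}: no divisor's leading term divides it; move y^{4} to the remainder.
  remainder -x - y^{5} + y^{4} ≠ 0; add h_3 = -x - y^{5} + y^{4} to the basis.

S(f_1,h_3): lcm = xy. S = -y^{6} + y^{5} + y^{3} - y - 1.
  leading term y^{6}: no divisor's leading term divides it; move -y^{6} to the remainder.
  leading term y^{5}: no divisor's leading term divides it; move y^{5} to the remainder.
  leading term y^{3}: no divisor's leading term divides it; move y^{3} to the remainder.
  leading term y: no divisor's leading term divides it; move -y to the remainder.
  leading term 1: no divisor's leading term divides it; move -1 to the remainder.
  remainder -y^{6} + y^{5} + y^{3} - y - 1 ≠ 0; add h_4 = -y^{6} + y^{5} + y^{3} - y - 1 to the basis.

The other S-polynomials (S(f_2,h_3), S(f_1,h_4), S(f_2,h_4), S(h_3,h_4)) all reduce to 0 modulo the current basis, so we have a Gröbner basis.
Inter-reduce: drop elements whose leading term is divisible by another's, tail-reduce, and make monic.
Reduced Gröbner basis: {x + y^{5} - y^{4}, y^{6} - y^{5} - y^{3} + y + 1}.
Label its elements g_1 = x + y^{5} - y^{4}, g_2 = y^{6} - y^{5} - y^{3} + y + 1.

Reduce p = x^{2} + xy + y^{5} - y^{4} + y^{2} - 1 modulo G:
  leading term x^{2}: subtract (x)·g_1 from x^{2} + xy + y^{5} - y^{4} + y^{2} - 1 → -xy^{5} + xy^{4} + xy + y^{5} - y^{4} + y^{2} - 1
  leading term xy^{5}: subtract (-y^{5})·g_1 from -xy^{5} + xy^{4} + xy + y^{5} - y^{4} + y^{2} - 1 → xy^{4} + xy + y^{10} - y^{9} + y^{5} - y^{4} + y^{2} - 1
  leading term xy^{4}: subtract (y^{4})·g_1 from xy^{4} + xy + y^{10} - y^{9} + y^{5} - y^{4} + y^{2} - 1 → xy + y^{10} + y^{9} + y^{8} + y^{5} - y^{4} + y^{2} - 1
  leading term xy: subtract (y)·g_1 from xy + y^{10} + y^{9} + y^{8} + y^{5} - y^{4} + y^{2} - 1 → y^{10} + y^{9} + y^{8} - y^{6} - y^{5} - y^{4} + y^{2} - 1
  leading term y^{10}: subtract (y^{4})·g_2 from y^{10} + y^{9} + y^{8} - y^{6} - y^{5} - y^{4} + y^{2} - 1 → -y^{9} + y^{8} + y^{7} - y^{6} + y^{5} + y^{4} + y^{2} - 1
  leading term y^{9}: subtract (-y^{3})·g_2 from -y^{9} + y^{8} + y^{7} - y^{6} + y^{5} + y^{4} + y^{2} - 1 → y^{7} + y^{6} + y^{5} - y^{4} + y^{3} + y^{2} - 1
  leading term y^{7}: subtract (y)·g_2 from y^{7} + y^{6} + y^{5} - y^{4} + y^{3} + y^{2} - 1 → -y^{6} + y^{5} + y^{3} - y - 1
  leading term y^{6}: subtract (-1)·g_2 from -y^{6} + y^{5} + y^{3} - y - 1 → 0
  normal form = 0.
Since the normal form is 0, p ∈ I.

x^{2} + xy + y^{5} - y^{4} + y^{2} - 1 lies in I (it reduces to 0).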